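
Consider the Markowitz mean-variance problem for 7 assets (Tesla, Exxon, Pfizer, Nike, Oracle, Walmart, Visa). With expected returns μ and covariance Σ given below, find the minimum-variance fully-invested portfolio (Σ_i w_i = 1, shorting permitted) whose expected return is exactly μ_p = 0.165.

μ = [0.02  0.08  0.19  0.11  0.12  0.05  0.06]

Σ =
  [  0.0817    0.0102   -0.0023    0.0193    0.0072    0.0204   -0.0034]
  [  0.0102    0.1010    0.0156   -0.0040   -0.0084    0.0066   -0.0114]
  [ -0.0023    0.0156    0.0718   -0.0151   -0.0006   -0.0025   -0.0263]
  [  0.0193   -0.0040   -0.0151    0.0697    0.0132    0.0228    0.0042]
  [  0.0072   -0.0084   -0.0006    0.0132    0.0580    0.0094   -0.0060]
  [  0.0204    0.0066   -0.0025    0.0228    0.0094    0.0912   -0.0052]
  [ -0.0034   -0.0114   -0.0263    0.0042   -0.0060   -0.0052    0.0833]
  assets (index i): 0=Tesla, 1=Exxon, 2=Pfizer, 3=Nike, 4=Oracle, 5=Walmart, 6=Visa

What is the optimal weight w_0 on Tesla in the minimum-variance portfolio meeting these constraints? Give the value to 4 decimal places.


-0.1734

u=Σ⁻¹μ = [-0.3225  0.7266  3.6481  1.9731  1.9972  0.0832  2.0079]
v=Σ⁻¹𝟙 = [6.9091  9.5895  22.8155  11.4922  16.6754  6.0020  21.7990]
a=μᵀu=1.326147  b=𝟙ᵀu=10.113515  c=𝟙ᵀv=95.282728  D=ac−b²=24.075681
λ₁=(c·0.165−b)/D = (95.282728·0.165−10.113515)/24.075681 = 0.232938
λ₂=(a−b·0.165)/D = (1.326147−10.113515·0.165)/24.075681 = -0.014229
w* = 0.232938·u + -0.014229·v:
  w_0 = 0.232938·-0.3225 + -0.014229·6.9091 = -0.1734  (Tesla)
  w_1 = 0.232938·0.7266 + -0.014229·9.5895 = 0.0328  (Exxon)
  w_2 = 0.232938·3.6481 + -0.014229·22.8155 = 0.5251  (Pfizer)
  w_3 = 0.232938·1.9731 + -0.014229·11.4922 = 0.2961  (Nike)
  w_4 = 0.232938·1.9972 + -0.014229·16.6754 = 0.2279  (Oracle)
  w_5 = 0.232938·0.0832 + -0.014229·6.0020 = -0.0660  (Walmart)
  w_6 = 0.232938·2.0079 + -0.014229·21.7990 = 0.1575  (Visa)
Σw_i=1.0000  μᵀw=0.1650
σ²=wᵀΣw=λ₁·μ_p+λ₂ = 0.232938·0.165 + -0.014229 = 0.024205 ≈ 0.0242


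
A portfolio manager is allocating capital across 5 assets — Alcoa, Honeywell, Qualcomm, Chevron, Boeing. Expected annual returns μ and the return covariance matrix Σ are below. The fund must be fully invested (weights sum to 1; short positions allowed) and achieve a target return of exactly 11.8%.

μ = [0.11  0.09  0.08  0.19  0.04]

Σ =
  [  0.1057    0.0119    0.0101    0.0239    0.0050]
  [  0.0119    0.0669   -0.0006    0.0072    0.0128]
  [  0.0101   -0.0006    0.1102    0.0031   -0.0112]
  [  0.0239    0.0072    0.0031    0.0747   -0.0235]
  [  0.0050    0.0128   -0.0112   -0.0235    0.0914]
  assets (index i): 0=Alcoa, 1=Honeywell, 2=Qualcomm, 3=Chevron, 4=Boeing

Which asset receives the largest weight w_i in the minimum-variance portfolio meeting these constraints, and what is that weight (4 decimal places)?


Chevron (0.4015)

p=Σ⁻¹μ = [0.2125  0.8115  0.7465  2.7128  1.1013]
q=Σ⁻¹𝟙 = [3.1766  10.0037  9.8816  15.5842  14.5839]
a=μᵀp=0.715616  b=𝟙ᵀp=5.584646  c=𝟙ᵀq=53.230037  D=ac−b²=6.903969
λ₁=(c·0.118−b)/D = (53.230037·0.118−5.584646)/6.903969 = 0.100884
λ₂=(a−b·0.118)/D = (0.715616−5.584646·0.118)/6.903969 = 0.008202
w* = 0.100884·p + 0.008202·q:
  w_0 = 0.100884·0.2125 + 0.008202·3.1766 = 0.0475  (Alcoa)
  w_1 = 0.100884·0.8115 + 0.008202·10.0037 = 0.1639  (Honeywell)
  w_2 = 0.100884·0.7465 + 0.008202·9.8816 = 0.1564  (Qualcomm)
  w_3 = 0.100884·2.7128 + 0.008202·15.5842 = 0.4015  (Chevron)
  w_4 = 0.100884·1.1013 + 0.008202·14.5839 = 0.2307  (Boeing)
Σw_i=1.0000  μᵀw=0.1180
σ²=wᵀΣw=λ₁·μ_p+λ₂ = 0.100884·0.118 + 0.008202 = 0.020106 ≈ 0.0201


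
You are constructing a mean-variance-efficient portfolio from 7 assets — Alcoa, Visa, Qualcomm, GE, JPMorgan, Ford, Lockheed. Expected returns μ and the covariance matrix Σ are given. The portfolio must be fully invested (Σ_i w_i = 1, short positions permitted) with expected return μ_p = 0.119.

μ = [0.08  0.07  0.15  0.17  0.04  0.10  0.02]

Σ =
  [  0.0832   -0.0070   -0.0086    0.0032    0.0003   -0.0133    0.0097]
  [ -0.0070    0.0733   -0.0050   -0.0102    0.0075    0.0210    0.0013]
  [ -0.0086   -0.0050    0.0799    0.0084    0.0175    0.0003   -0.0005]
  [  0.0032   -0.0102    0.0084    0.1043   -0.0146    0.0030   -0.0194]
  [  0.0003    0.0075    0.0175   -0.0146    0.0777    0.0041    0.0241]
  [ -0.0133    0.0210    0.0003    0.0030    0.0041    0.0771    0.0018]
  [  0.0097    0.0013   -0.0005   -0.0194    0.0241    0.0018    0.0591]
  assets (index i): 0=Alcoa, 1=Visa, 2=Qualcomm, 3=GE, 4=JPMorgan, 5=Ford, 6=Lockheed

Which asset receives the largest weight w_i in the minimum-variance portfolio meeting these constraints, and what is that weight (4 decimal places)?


Qualcomm (0.2751)

p=Σ⁻¹μ = [1.2994  1.0961  1.9069  1.6279  0.0333  1.1360  0.6033]
q=Σ⁻¹𝟙 = [13.7039  13.7766  12.3195  13.0117  5.6043  10.3526  16.1430]
a=μᵀp=0.870447  b=𝟙ᵀp=7.702890  c=𝟙ᵀq=84.911658  D=ac−b²=14.576594
λ₁=(c·0.119−b)/D = (84.911658·0.119−7.702890)/14.576594 = 0.164757
λ₂=(a−b·0.119)/D = (0.870447−7.702890·0.119)/14.576594 = -0.003169
w* = 0.164757·p + -0.003169·q:
  w_0 = 0.164757·1.2994 + -0.003169·13.7039 = 0.1707  (Alcoa)
  w_1 = 0.164757·1.0961 + -0.003169·13.7766 = 0.1369  (Visa)
  w_2 = 0.164757·1.9069 + -0.003169·12.3195 = 0.2751  (Qualcomm)
  w_3 = 0.164757·1.6279 + -0.003169·13.0117 = 0.2270  (GE)
  w_4 = 0.164757·0.0333 + -0.003169·5.6043 = -0.0123  (JPMorgan)
  w_5 = 0.164757·1.1360 + -0.003169·10.3526 = 0.1544  (Ford)
  w_6 = 0.164757·0.6033 + -0.003169·16.1430 = 0.0482  (Lockheed)
Σw_i=1.0000  μᵀw=0.1190
σ²=wᵀΣw=λ₁·μ_p+λ₂ = 0.164757·0.119 + -0.003169 = 0.016437 ≈ 0.0164


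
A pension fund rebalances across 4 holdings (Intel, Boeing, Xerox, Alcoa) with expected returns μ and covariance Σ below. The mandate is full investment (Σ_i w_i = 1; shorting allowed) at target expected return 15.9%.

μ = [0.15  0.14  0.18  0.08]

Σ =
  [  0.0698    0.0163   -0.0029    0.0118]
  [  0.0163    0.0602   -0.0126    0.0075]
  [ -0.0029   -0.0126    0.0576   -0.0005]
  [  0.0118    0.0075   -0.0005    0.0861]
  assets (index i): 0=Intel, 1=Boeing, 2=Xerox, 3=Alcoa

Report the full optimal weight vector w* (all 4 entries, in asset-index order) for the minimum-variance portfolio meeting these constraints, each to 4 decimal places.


g=Σ⁻¹μ = [1.6097  2.6190  3.7833  0.5024]
h=Σ⁻¹𝟙 = [9.6531  17.4390  21.7391  8.8986]
a=μᵀg=1.329296  b=𝟙ᵀg=8.514357  c=𝟙ᵀh=57.729840  D=ac−b²=4.245766
λ₁=(c·0.159−b)/D = (57.729840·0.159−8.514357)/4.245766 = 0.156553
λ₂=(a−b·0.159)/D = (1.329296−8.514357·0.159)/4.245766 = -0.005767
w* = 0.156553·g + -0.005767·h:
  w_0 = 0.156553·1.6097 + -0.005767·9.6531 = 0.1963  (Intel)
  w_1 = 0.156553·2.6190 + -0.005767·17.4390 = 0.3094  (Boeing)
  w_2 = 0.156553·3.7833 + -0.005767·21.7391 = 0.4669  (Xerox)
  w_3 = 0.156553·0.5024 + -0.005767·8.8986 = 0.0273  (Alcoa)
Σw_i=1.0000  μᵀw=0.1590
σ²=wᵀΣw=λ₁·μ_p+λ₂ = 0.156553·0.159 + -0.005767 = 0.019125 ≈ 0.0191

0.1963  0.3094  0.4669  0.0273


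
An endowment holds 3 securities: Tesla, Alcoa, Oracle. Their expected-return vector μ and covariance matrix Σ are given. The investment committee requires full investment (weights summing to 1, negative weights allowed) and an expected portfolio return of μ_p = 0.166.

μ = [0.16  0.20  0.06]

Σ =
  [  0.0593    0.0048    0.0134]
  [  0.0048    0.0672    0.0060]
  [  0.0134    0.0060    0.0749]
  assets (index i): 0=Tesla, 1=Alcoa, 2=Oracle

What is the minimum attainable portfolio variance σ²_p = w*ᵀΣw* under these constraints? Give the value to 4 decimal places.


g=Σ⁻¹μ = [2.4405  2.7893  0.1410]
h=Σ⁻¹𝟙 = [13.5765  13.0292  9.8785]
a=μᵀg=0.956797  b=𝟙ᵀg=5.370792  c=𝟙ᵀh=36.484215  D=ac−b²=6.062578
λ₁=(c·0.166−b)/D = (36.484215·0.166−5.370792)/6.062578 = 0.113085
λ₂=(a−b·0.166)/D = (0.956797−5.370792·0.166)/6.062578 = 0.010762
w* = 0.113085·g + 0.010762·h:
  w_0 = 0.113085·2.4405 + 0.010762·13.5765 = 0.4221  (Tesla)
  w_1 = 0.113085·2.7893 + 0.010762·13.0292 = 0.4556  (Alcoa)
  w_2 = 0.113085·0.1410 + 0.010762·9.8785 = 0.1223  (Oracle)
Σw_i=1.0000  μᵀw=0.1660
σ²=wᵀΣw=λ₁·μ_p+λ₂ = 0.113085·0.166 + 0.010762 = 0.029534 ≈ 0.0295

0.0295


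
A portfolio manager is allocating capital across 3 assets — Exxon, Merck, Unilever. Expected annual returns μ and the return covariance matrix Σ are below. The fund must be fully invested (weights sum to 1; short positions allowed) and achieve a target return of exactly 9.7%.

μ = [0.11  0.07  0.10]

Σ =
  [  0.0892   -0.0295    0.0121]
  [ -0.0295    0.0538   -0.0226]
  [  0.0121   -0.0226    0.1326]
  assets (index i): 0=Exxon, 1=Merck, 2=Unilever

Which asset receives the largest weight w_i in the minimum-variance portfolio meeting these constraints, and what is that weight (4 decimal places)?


p=Σ⁻¹μ = [2.0362  2.8612  1.0560]
q=Σ⁻¹𝟙 = [21.2492  35.1058  11.5858]
a=μᵀp=0.529866  b=𝟙ᵀp=5.953401  c=𝟙ᵀq=67.940821  D=ac−b²=0.556525
λ₁=(c·0.097−b)/D = (67.940821·0.097−5.953401)/0.556525 = 1.144350
λ₂=(a−b·0.097)/D = (0.529866−5.953401·0.097)/0.556525 = -0.085556
w* = 1.144350·p + -0.085556·q:
  w_0 = 1.144350·2.0362 + -0.085556·21.2492 = 0.5121  (Exxon)
  w_1 = 1.144350·2.8612 + -0.085556·35.1058 = 0.2707  (Merck)
  w_2 = 1.144350·1.0560 + -0.085556·11.5858 = 0.2172  (Unilever)
Σw_i=1.0000  μᵀw=0.0970
σ²=wᵀΣw=λ₁·μ_p+λ₂ = 1.144350·0.097 + -0.085556 = 0.025446 ≈ 0.0254

Exxon (0.5121)


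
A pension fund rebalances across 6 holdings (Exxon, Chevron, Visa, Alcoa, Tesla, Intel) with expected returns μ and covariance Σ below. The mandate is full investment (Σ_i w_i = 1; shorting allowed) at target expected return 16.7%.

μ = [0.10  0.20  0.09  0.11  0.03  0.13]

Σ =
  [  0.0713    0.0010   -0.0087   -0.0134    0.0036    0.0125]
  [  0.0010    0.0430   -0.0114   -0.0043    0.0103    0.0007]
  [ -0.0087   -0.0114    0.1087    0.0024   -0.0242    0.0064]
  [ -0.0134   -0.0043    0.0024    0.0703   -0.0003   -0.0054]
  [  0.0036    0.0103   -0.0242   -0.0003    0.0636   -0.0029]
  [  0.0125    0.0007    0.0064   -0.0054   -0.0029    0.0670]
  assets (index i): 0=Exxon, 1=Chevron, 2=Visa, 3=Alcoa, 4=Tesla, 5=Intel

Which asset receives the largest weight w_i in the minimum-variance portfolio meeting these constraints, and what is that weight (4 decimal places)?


Chevron (0.5514)

x=Σ⁻¹μ = [1.6306  5.1429  1.3867  2.2694  0.1596  1.6397]
y=Σ⁻¹𝟙 = [16.1703  24.6077  15.8106  19.3037  17.4977  12.4543]
a=μᵀx=1.784027  b=𝟙ᵀx=12.228945  c=𝟙ᵀy=105.844489  D=ac−b²=39.282347
λ₁=(c·0.167−b)/D = (105.844489·0.167−12.228945)/39.282347 = 0.138665
λ₂=(a−b·0.167)/D = (1.784027−12.228945·0.167)/39.282347 = -0.006573
w* = 0.138665·x + -0.006573·y:
  w_0 = 0.138665·1.6306 + -0.006573·16.1703 = 0.1198  (Exxon)
  w_1 = 0.138665·5.1429 + -0.006573·24.6077 = 0.5514  (Chevron)
  w_2 = 0.138665·1.3867 + -0.006573·15.8106 = 0.0884  (Visa)
  w_3 = 0.138665·2.2694 + -0.006573·19.3037 = 0.1878  (Alcoa)
  w_4 = 0.138665·0.1596 + -0.006573·17.4977 = -0.0929  (Tesla)
  w_5 = 0.138665·1.6397 + -0.006573·12.4543 = 0.1455  (Intel)
Σw_i=1.0000  μᵀw=0.1670
σ²=wᵀΣw=λ₁·μ_p+λ₂ = 0.138665·0.167 + -0.006573 = 0.016584 ≈ 0.0166


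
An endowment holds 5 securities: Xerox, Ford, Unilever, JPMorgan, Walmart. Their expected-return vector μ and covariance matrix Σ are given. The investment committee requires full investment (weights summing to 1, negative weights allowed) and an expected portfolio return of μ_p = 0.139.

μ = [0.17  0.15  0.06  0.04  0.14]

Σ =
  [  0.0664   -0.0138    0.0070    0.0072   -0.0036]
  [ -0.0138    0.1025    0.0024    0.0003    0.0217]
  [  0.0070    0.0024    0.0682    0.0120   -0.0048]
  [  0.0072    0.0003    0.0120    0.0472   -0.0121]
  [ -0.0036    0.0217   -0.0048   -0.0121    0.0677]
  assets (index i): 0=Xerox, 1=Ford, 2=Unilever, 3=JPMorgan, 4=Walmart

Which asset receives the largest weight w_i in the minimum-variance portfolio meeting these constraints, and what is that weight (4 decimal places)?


p=Σ⁻¹μ = [2.8196  1.4176  0.5419  0.7677  1.9391]
q=Σ⁻¹𝟙 = [14.2396  7.6539  10.5081  20.7895  17.5357]
a=μᵀp=1.026670  b=𝟙ᵀp=7.485881  c=𝟙ᵀq=70.726758  D=ac−b²=16.574588
λ₁=(c·0.139−b)/D = (70.726758·0.139−7.485881)/16.574588 = 0.141490
λ₂=(a−b·0.139)/D = (1.026670−7.485881·0.139)/16.574588 = -0.000837
w* = 0.141490·p + -0.000837·q:
  w_0 = 0.141490·2.8196 + -0.000837·14.2396 = 0.3870  (Xerox)
  w_1 = 0.141490·1.4176 + -0.000837·7.6539 = 0.1942  (Ford)
  w_2 = 0.141490·0.5419 + -0.000837·10.5081 = 0.0679  (Unilever)
  w_3 = 0.141490·0.7677 + -0.000837·20.7895 = 0.0912  (JPMorgan)
  w_4 = 0.141490·1.9391 + -0.000837·17.5357 = 0.2597  (Walmart)
Σw_i=1.0000  μᵀw=0.1390
σ²=wᵀΣw=λ₁·μ_p+λ₂ = 0.141490·0.139 + -0.000837 = 0.018830 ≈ 0.0188

Xerox (0.3870)


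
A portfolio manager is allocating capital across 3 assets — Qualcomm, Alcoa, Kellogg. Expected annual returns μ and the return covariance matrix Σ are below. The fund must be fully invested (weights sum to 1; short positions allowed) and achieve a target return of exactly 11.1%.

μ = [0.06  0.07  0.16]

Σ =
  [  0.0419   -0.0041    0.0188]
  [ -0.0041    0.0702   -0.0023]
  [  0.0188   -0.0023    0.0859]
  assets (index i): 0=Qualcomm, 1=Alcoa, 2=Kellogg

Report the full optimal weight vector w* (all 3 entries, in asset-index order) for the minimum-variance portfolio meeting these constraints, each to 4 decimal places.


0.2144  0.3062  0.4794

u=Σ⁻¹μ = [0.7657  1.0984  1.7245]
v=Σ⁻¹𝟙 = [22.1747  15.7764  7.2107]
a=μᵀu=0.398742  b=𝟙ᵀu=3.588545  c=𝟙ᵀv=45.161826  D=ac−b²=5.130263
λ₁=(c·0.111−b)/D = (45.161826·0.111−3.588545)/5.130263 = 0.277650
λ₂=(a−b·0.111)/D = (0.398742−3.588545·0.111)/5.130263 = 0.000081
w* = 0.277650·u + 0.000081·v:
  w_0 = 0.277650·0.7657 + 0.000081·22.1747 = 0.2144  (Qualcomm)
  w_1 = 0.277650·1.0984 + 0.000081·15.7764 = 0.3062  (Alcoa)
  w_2 = 0.277650·1.7245 + 0.000081·7.2107 = 0.4794  (Kellogg)
Σw_i=1.0000  μᵀw=0.1110
σ²=wᵀΣw=λ₁·μ_p+λ₂ = 0.277650·0.111 + 0.000081 = 0.030900 ≈ 0.0309


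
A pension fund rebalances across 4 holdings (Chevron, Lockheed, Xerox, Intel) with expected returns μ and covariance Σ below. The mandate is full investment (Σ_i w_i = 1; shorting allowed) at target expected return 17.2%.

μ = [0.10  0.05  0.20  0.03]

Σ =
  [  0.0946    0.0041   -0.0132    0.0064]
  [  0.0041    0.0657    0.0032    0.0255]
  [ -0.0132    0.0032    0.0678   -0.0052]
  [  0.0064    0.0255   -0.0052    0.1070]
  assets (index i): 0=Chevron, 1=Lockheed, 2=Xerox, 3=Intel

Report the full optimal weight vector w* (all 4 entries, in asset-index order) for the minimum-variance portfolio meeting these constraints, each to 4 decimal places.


p=Σ⁻¹μ = [1.4738  0.4141  3.2365  0.2508]
q=Σ⁻¹𝟙 = [12.0174  10.9832  17.0952  6.8403]
a=μᵀp=0.822900  b=𝟙ᵀp=5.375146  c=𝟙ᵀq=46.936093  D=ac−b²=9.731533
λ₁=(c·0.172−b)/D = (46.936093·0.172−5.375146)/9.731533 = 0.277229
λ₂=(a−b·0.172)/D = (0.822900−5.375146·0.172)/9.731533 = -0.010443
w* = 0.277229·p + -0.010443·q:
  w_0 = 0.277229·1.4738 + -0.010443·12.0174 = 0.2831  (Chevron)
  w_1 = 0.277229·0.4141 + -0.010443·10.9832 = 0.0001  (Lockheed)
  w_2 = 0.277229·3.2365 + -0.010443·17.0952 = 0.7187  (Xerox)
  w_3 = 0.277229·0.2508 + -0.010443·6.8403 = -0.0019  (Intel)
Σw_i=1.0000  μᵀw=0.1720
σ²=wᵀΣw=λ₁·μ_p+λ₂ = 0.277229·0.172 + -0.010443 = 0.037241 ≈ 0.0372

0.2831  0.0001  0.7187  -0.0019


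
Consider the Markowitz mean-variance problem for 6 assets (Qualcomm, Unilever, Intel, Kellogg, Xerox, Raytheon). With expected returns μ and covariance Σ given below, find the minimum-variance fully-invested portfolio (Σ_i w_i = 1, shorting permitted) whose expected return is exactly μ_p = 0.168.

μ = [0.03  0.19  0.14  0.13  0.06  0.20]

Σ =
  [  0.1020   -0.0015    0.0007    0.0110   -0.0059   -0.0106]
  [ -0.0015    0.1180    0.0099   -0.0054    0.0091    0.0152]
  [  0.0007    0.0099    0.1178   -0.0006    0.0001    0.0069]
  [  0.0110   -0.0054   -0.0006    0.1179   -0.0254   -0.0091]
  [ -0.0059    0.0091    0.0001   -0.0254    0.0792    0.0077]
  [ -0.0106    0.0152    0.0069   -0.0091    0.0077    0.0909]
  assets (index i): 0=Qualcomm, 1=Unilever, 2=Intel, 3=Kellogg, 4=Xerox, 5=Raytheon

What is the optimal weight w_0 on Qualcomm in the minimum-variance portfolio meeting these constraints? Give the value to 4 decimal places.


u=Σ⁻¹μ = [0.4107  1.2694  0.9670  1.4822  0.9188  2.0330]
v=Σ⁻¹𝟙 = [10.5457  5.9823  7.3531  11.9692  15.5276  10.5553]
a=μᵀu=1.043303  b=𝟙ᵀu=7.081150  c=𝟙ᵀv=61.933198  D=ac−b²=14.472385
λ₁=(c·0.168−b)/D = (61.933198·0.168−7.081150)/14.472385 = 0.229653
λ₂=(a−b·0.168)/D = (1.043303−7.081150·0.168)/14.472385 = -0.010111
w* = 0.229653·u + -0.010111·v:
  w_0 = 0.229653·0.4107 + -0.010111·10.5457 = -0.0123  (Qualcomm)
  w_1 = 0.229653·1.2694 + -0.010111·5.9823 = 0.2310  (Unilever)
  w_2 = 0.229653·0.9670 + -0.010111·7.3531 = 0.1477  (Intel)
  w_3 = 0.229653·1.4822 + -0.010111·11.9692 = 0.2194  (Kellogg)
  w_4 = 0.229653·0.9188 + -0.010111·15.5276 = 0.0540  (Xerox)
  w_5 = 0.229653·2.0330 + -0.010111·10.5553 = 0.3602  (Raytheon)
Σw_i=1.0000  μᵀw=0.1680
σ²=wᵀΣw=λ₁·μ_p+λ₂ = 0.229653·0.168 + -0.010111 = 0.028471 ≈ 0.0285

-0.0123


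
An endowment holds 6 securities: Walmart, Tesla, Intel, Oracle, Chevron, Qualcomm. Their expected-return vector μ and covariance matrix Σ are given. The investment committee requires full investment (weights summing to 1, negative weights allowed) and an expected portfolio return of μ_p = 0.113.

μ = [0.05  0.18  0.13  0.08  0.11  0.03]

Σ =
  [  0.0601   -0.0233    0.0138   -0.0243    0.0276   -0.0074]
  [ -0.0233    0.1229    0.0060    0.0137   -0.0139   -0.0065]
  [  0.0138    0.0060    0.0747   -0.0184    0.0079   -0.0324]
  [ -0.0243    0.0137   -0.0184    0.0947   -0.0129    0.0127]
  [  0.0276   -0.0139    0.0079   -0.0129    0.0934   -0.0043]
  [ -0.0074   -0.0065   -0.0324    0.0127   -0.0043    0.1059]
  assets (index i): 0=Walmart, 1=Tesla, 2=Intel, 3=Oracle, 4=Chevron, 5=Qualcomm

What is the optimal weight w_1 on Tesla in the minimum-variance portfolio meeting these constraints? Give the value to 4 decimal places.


0.2262

p=Σ⁻¹μ = [1.1187  1.6111  2.0286  1.3185  1.1421  0.9692]
q=Σ⁻¹𝟙 = [22.1941  11.1774  18.6130  17.1581  7.3260  15.6142]
a=μᵀp=0.869839  b=𝟙ᵀp=8.188254  c=𝟙ᵀq=92.082717  D=ac−b²=13.049669
λ₁=(c·0.113−b)/D = (92.082717·0.113−8.188254)/13.049669 = 0.169896
λ₂=(a−b·0.113)/D = (0.869839−8.188254·0.113)/13.049669 = -0.004248
w* = 0.169896·p + -0.004248·q:
  w_0 = 0.169896·1.1187 + -0.004248·22.1941 = 0.0958  (Walmart)
  w_1 = 0.169896·1.6111 + -0.004248·11.1774 = 0.2262  (Tesla)
  w_2 = 0.169896·2.0286 + -0.004248·18.6130 = 0.2656  (Intel)
  w_3 = 0.169896·1.3185 + -0.004248·17.1581 = 0.1511  (Oracle)
  w_4 = 0.169896·1.1421 + -0.004248·7.3260 = 0.1629  (Chevron)
  w_5 = 0.169896·0.9692 + -0.004248·15.6142 = 0.0983  (Qualcomm)
Σw_i=1.0000  μᵀw=0.1130
σ²=wᵀΣw=λ₁·μ_p+λ₂ = 0.169896·0.113 + -0.004248 = 0.014950 ≈ 0.0150


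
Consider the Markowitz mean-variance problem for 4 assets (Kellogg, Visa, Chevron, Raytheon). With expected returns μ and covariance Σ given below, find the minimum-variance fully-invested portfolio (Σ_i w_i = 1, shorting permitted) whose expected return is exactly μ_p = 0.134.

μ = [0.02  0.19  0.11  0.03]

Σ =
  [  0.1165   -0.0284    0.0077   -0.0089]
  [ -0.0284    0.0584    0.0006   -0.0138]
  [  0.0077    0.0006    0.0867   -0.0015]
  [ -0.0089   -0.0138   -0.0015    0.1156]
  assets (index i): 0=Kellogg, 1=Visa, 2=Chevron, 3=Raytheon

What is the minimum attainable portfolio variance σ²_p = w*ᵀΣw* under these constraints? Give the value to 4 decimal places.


0.0193

p=Σ⁻¹μ = [1.1320  3.9901  1.1551  0.8380]
q=Σ⁻¹𝟙 = [15.7053  27.8015  10.1771  13.3106]
a=μᵀp=0.932956  b=𝟙ᵀp=7.115195  c=𝟙ᵀq=66.994488  D=ac−b²=11.876925
λ₁=(c·0.134−b)/D = (66.994488·0.134−7.115195)/11.876925 = 0.156780
λ₂=(a−b·0.134)/D = (0.932956−7.115195·0.134)/11.876925 = -0.001724
w* = 0.156780·p + -0.001724·q:
  w_0 = 0.156780·1.1320 + -0.001724·15.7053 = 0.1504  (Kellogg)
  w_1 = 0.156780·3.9901 + -0.001724·27.8015 = 0.5776  (Visa)
  w_2 = 0.156780·1.1551 + -0.001724·10.1771 = 0.1635  (Chevron)
  w_3 = 0.156780·0.8380 + -0.001724·13.3106 = 0.1084  (Raytheon)
Σw_i=1.0000  μᵀw=0.1340
σ²=wᵀΣw=λ₁·μ_p+λ₂ = 0.156780·0.134 + -0.001724 = 0.019284 ≈ 0.0193


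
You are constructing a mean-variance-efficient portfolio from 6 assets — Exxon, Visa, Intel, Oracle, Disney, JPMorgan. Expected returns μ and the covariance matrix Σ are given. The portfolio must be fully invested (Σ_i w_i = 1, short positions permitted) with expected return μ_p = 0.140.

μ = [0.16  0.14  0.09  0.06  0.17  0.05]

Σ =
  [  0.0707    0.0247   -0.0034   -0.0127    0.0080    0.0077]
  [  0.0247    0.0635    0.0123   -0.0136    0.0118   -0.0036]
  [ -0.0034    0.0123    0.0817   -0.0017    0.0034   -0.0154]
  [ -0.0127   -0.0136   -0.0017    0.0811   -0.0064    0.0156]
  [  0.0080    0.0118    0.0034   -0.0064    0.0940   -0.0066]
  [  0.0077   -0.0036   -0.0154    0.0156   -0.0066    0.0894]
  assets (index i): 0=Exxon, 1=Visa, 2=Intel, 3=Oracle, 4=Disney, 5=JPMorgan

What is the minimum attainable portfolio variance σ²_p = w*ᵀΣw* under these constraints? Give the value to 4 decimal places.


u=Σ⁻¹μ = [1.8588  1.2935  1.0439  1.2936  1.5749  0.5216]
v=Σ⁻¹𝟙 = [11.3746  10.8057  13.0707  14.8387  9.6246  11.0139]
a=μᵀu=0.943871  b=𝟙ᵀu=7.586309  c=𝟙ᵀv=70.728294  D=ac−b²=9.206335
λ₁=(c·0.140−b)/D = (70.728294·0.140−7.586309)/9.206335 = 0.251528
λ₂=(a−b·0.140)/D = (0.943871−7.586309·0.140)/9.206335 = -0.012840
w* = 0.251528·u + -0.012840·v:
  w_0 = 0.251528·1.8588 + -0.012840·11.3746 = 0.3215  (Exxon)
  w_1 = 0.251528·1.2935 + -0.012840·10.8057 = 0.1866  (Visa)
  w_2 = 0.251528·1.0439 + -0.012840·13.0707 = 0.0947  (Intel)
  w_3 = 0.251528·1.2936 + -0.012840·14.8387 = 0.1349  (Oracle)
  w_4 = 0.251528·1.5749 + -0.012840·9.6246 = 0.2725  (Disney)
  w_5 = 0.251528·0.5216 + -0.012840·11.0139 = -0.0102  (JPMorgan)
Σw_i=1.0000  μᵀw=0.1400
σ²=wᵀΣw=λ₁·μ_p+λ₂ = 0.251528·0.140 + -0.012840 = 0.022374 ≈ 0.0224

0.0224


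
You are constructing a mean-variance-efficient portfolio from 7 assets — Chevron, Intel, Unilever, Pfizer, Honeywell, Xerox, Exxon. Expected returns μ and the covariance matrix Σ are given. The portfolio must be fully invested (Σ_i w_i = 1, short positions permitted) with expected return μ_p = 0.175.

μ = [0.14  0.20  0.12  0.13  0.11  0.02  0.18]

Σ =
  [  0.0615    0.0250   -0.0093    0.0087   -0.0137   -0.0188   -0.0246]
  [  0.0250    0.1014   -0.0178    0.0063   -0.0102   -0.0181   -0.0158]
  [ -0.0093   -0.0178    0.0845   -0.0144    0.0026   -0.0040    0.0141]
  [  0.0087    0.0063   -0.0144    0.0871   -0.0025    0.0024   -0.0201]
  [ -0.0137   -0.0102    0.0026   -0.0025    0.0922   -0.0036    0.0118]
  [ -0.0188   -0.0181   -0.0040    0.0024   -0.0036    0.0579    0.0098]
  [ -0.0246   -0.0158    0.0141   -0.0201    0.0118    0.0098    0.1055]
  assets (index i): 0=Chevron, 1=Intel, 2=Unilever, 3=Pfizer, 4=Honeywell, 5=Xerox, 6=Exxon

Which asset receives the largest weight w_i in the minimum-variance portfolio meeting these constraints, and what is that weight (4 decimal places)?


Exxon (0.2964)

g=Σ⁻¹μ = [3.3759  2.3183  2.2242  1.9386  1.6899  1.9138  2.5458]
h=Σ⁻¹𝟙 = [30.0660  14.2777  19.0764  13.4329  16.1388  30.8982  13.9620]
a=μᵀg=2.137640  b=𝟙ᵀg=16.006616  c=𝟙ᵀh=137.851990  D=ac−b²=38.466230
λ₁=(c·0.175−b)/D = (137.851990·0.175−16.006616)/38.466230 = 0.211029
λ₂=(a−b·0.175)/D = (2.137640−16.006616·0.175)/38.466230 = -0.017249
w* = 0.211029·g + -0.017249·h:
  w_0 = 0.211029·3.3759 + -0.017249·30.0660 = 0.1938  (Chevron)
  w_1 = 0.211029·2.3183 + -0.017249·14.2777 = 0.2430  (Intel)
  w_2 = 0.211029·2.2242 + -0.017249·19.0764 = 0.1403  (Unilever)
  w_3 = 0.211029·1.9386 + -0.017249·13.4329 = 0.1774  (Pfizer)
  w_4 = 0.211029·1.6899 + -0.017249·16.1388 = 0.0782  (Honeywell)
  w_5 = 0.211029·1.9138 + -0.017249·30.8982 = -0.1291  (Xerox)
  w_6 = 0.211029·2.5458 + -0.017249·13.9620 = 0.2964  (Exxon)
Σw_i=1.0000  μᵀw=0.1750
σ²=wᵀΣw=λ₁·μ_p+λ₂ = 0.211029·0.175 + -0.017249 = 0.019681 ≈ 0.0197


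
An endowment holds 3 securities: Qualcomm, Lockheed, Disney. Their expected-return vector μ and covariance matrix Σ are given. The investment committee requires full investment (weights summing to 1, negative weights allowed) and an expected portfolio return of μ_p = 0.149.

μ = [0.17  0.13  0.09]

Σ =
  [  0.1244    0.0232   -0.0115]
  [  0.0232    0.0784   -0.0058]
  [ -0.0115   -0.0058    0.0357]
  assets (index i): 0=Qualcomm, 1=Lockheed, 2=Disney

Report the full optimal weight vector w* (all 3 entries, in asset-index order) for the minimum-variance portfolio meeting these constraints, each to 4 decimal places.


0.5842  0.3067  0.1092

x=Σ⁻¹μ = [1.3862  1.4854  3.2089]
y=Σ⁻¹𝟙 = [8.7265  12.6045  32.8701]
a=μᵀx=0.717545  b=𝟙ᵀx=6.080399  c=𝟙ᵀy=54.201076  D=ac−b²=1.920461
λ₁=(c·0.149−b)/D = (54.201076·0.149−6.080399)/1.920461 = 1.039106
λ₂=(a−b·0.149)/D = (0.717545−6.080399·0.149)/1.920461 = -0.098119
w* = 1.039106·x + -0.098119·y:
  w_0 = 1.039106·1.3862 + -0.098119·8.7265 = 0.5842  (Qualcomm)
  w_1 = 1.039106·1.4854 + -0.098119·12.6045 = 0.3067  (Lockheed)
  w_2 = 1.039106·3.2089 + -0.098119·32.8701 = 0.1092  (Disney)
Σw_i=1.0000  μᵀw=0.1490
σ²=wᵀΣw=λ₁·μ_p+λ₂ = 1.039106·0.149 + -0.098119 = 0.056707 ≈ 0.0567


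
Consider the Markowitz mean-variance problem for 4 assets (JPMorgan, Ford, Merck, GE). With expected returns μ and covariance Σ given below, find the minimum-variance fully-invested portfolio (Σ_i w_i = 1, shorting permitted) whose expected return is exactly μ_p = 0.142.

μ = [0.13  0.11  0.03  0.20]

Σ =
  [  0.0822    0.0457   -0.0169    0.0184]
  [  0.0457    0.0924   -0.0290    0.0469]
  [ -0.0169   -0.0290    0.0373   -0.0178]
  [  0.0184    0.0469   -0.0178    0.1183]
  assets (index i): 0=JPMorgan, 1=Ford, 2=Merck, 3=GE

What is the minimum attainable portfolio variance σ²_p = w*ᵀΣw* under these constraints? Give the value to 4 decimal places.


0.0354

x=Σ⁻¹μ = [1.5162  0.4031  2.6101  1.6877]
y=Σ⁻¹𝟙 = [11.1492  16.7679  48.4078  7.3550]
a=μᵀx=0.657294  b=𝟙ᵀx=6.217105  c=𝟙ᵀy=83.679953  D=ac−b²=16.349931
λ₁=(c·0.142−b)/D = (83.679953·0.142−6.217105)/16.349931 = 0.346512
λ₂=(a−b·0.142)/D = (0.657294−6.217105·0.142)/16.349931 = -0.013794
w* = 0.346512·x + -0.013794·y:
  w_0 = 0.346512·1.5162 + -0.013794·11.1492 = 0.3716  (JPMorgan)
  w_1 = 0.346512·0.4031 + -0.013794·16.7679 = -0.0916  (Ford)
  w_2 = 0.346512·2.6101 + -0.013794·48.4078 = 0.2367  (Merck)
  w_3 = 0.346512·1.6877 + -0.013794·7.3550 = 0.4834  (GE)
Σw_i=1.0000  μᵀw=0.1420
σ²=wᵀΣw=λ₁·μ_p+λ₂ = 0.346512·0.142 + -0.013794 = 0.035410 ≈ 0.0354


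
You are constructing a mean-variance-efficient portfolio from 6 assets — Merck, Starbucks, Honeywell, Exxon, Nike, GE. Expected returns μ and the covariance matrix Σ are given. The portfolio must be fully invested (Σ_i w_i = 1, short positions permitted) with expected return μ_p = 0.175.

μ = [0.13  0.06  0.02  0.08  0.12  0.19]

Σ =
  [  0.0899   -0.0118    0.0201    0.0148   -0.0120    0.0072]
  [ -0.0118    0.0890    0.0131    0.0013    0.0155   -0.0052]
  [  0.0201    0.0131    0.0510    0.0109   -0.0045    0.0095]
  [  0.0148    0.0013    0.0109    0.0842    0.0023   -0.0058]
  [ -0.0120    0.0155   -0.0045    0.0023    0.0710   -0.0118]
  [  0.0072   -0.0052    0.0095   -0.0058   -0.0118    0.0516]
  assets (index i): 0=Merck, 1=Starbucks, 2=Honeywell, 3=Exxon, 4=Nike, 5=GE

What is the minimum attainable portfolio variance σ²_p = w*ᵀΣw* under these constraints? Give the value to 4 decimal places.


0.0214

u=Σ⁻¹μ = [1.6543  0.9197  -1.3420  1.0606  2.3903  4.4569]
v=Σ⁻¹𝟙 = [9.2693  9.2784  8.7764  10.0409  17.6061  22.5605]
a=μᵀu=1.461898  b=𝟙ᵀu=9.139736  c=𝟙ᵀv=77.531566  D=ac−b²=29.808472
λ₁=(c·0.175−b)/D = (77.531566·0.175−9.139736)/29.808472 = 0.148558
λ₂=(a−b·0.175)/D = (1.461898−9.139736·0.175)/29.808472 = -0.004615
w* = 0.148558·u + -0.004615·v:
  w_0 = 0.148558·1.6543 + -0.004615·9.2693 = 0.2030  (Merck)
  w_1 = 0.148558·0.9197 + -0.004615·9.2784 = 0.0938  (Starbucks)
  w_2 = 0.148558·-1.3420 + -0.004615·8.7764 = -0.2399  (Honeywell)
  w_3 = 0.148558·1.0606 + -0.004615·10.0409 = 0.1112  (Exxon)
  w_4 = 0.148558·2.3903 + -0.004615·17.6061 = 0.2739  (Nike)
  w_5 = 0.148558·4.4569 + -0.004615·22.5605 = 0.5580  (GE)
Σw_i=1.0000  μᵀw=0.1750
σ²=wᵀΣw=λ₁·μ_p+λ₂ = 0.148558·0.175 + -0.004615 = 0.021383 ≈ 0.0214


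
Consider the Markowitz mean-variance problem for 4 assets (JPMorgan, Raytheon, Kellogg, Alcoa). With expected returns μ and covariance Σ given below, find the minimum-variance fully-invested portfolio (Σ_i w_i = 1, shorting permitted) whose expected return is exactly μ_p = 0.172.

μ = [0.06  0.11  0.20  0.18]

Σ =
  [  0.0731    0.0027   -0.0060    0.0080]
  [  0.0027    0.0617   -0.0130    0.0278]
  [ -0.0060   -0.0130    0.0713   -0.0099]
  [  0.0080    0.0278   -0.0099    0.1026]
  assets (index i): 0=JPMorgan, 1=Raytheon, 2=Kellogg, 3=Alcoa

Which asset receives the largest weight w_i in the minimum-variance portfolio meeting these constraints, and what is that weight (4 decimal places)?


Kellogg (0.5106)

u=Σ⁻¹μ = [0.8675  1.7722  3.4144  1.5360]
v=Σ⁻¹𝟙 = [13.9760  16.9625  19.1140  5.9051]
a=μᵀu=1.206364  b=𝟙ᵀu=7.590152  c=𝟙ᵀv=55.957577  D=ac−b²=9.894808
λ₁=(c·0.172−b)/D = (55.957577·0.172−7.590152)/9.894808 = 0.205618
λ₂=(a−b·0.172)/D = (1.206364−7.590152·0.172)/9.894808 = -0.010020
w* = 0.205618·u + -0.010020·v:
  w_0 = 0.205618·0.8675 + -0.010020·13.9760 = 0.0383  (JPMorgan)
  w_1 = 0.205618·1.7722 + -0.010020·16.9625 = 0.1944  (Raytheon)
  w_2 = 0.205618·3.4144 + -0.010020·19.1140 = 0.5106  (Kellogg)
  w_3 = 0.205618·1.5360 + -0.010020·5.9051 = 0.2567  (Alcoa)
Σw_i=1.0000  μᵀw=0.1720
σ²=wᵀΣw=λ₁·μ_p+λ₂ = 0.205618·0.172 + -0.010020 = 0.025347 ≈ 0.0253


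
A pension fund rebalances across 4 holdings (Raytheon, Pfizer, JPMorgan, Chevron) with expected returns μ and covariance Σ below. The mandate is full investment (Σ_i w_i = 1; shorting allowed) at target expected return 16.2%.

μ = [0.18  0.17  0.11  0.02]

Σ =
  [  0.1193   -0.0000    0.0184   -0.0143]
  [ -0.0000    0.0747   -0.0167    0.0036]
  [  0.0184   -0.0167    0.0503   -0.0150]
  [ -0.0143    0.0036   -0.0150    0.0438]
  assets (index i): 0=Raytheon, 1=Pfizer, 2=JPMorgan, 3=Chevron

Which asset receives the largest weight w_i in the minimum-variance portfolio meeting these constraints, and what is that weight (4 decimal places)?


Pfizer (0.4991)

x=Σ⁻¹μ = [1.2180  2.9130  3.2208  1.7178]
y=Σ⁻¹𝟙 = [7.3520  19.3168  34.1423  35.3362]
a=μᵀx=1.103088  b=𝟙ᵀx=9.069592  c=𝟙ᵀy=96.147332  D=ac−b²=23.801464
λ₁=(c·0.162−b)/D = (96.147332·0.162−9.069592)/23.801464 = 0.273356
λ₂=(a−b·0.162)/D = (1.103088−9.069592·0.162)/23.801464 = -0.015385
w* = 0.273356·x + -0.015385·y:
  w_0 = 0.273356·1.2180 + -0.015385·7.3520 = 0.2198  (Raytheon)
  w_1 = 0.273356·2.9130 + -0.015385·19.3168 = 0.4991  (Pfizer)
  w_2 = 0.273356·3.2208 + -0.015385·34.1423 = 0.3551  (JPMorgan)
  w_3 = 0.273356·1.7178 + -0.015385·35.3362 = -0.0741  (Chevron)
Σw_i=1.0000  μᵀw=0.1620
σ²=wᵀΣw=λ₁·μ_p+λ₂ = 0.273356·0.162 + -0.015385 = 0.028899 ≈ 0.0289


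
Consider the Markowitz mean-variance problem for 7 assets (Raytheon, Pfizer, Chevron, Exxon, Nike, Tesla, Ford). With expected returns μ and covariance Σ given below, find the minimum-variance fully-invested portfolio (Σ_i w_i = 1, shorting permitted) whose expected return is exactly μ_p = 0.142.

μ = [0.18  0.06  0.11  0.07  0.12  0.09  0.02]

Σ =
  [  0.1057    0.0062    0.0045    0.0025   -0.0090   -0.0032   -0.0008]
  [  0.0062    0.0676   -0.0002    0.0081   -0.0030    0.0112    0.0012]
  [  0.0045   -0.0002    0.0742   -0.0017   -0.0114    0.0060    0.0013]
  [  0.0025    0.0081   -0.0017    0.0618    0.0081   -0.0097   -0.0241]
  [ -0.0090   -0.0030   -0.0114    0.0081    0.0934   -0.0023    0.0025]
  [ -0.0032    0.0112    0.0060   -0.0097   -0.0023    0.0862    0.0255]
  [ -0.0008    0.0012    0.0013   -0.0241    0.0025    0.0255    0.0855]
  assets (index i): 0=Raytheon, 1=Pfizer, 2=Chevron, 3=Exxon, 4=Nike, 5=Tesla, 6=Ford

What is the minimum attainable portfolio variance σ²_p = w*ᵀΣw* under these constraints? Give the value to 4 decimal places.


0.0256

u=Σ⁻¹μ = [1.7507  0.4986  1.5584  1.0575  1.5897  1.0505  0.1579]
v=Σ⁻¹𝟙 = [9.1029  10.5448  14.3272  20.1395  11.7337  7.8925  14.3950]
a=μᵀu=0.878950  b=𝟙ᵀu=7.663231  c=𝟙ᵀv=88.135550  D=ac−b²=18.741603
λ₁=(c·0.142−b)/D = (88.135550·0.142−7.663231)/18.741603 = 0.258890
λ₂=(a−b·0.142)/D = (0.878950−7.663231·0.142)/18.741603 = -0.011164
w* = 0.258890·u + -0.011164·v:
  w_0 = 0.258890·1.7507 + -0.011164·9.1029 = 0.3516  (Raytheon)
  w_1 = 0.258890·0.4986 + -0.011164·10.5448 = 0.0114  (Pfizer)
  w_2 = 0.258890·1.5584 + -0.011164·14.3272 = 0.2435  (Chevron)
  w_3 = 0.258890·1.0575 + -0.011164·20.1395 = 0.0489  (Exxon)
  w_4 = 0.258890·1.5897 + -0.011164·11.7337 = 0.2806  (Nike)
  w_5 = 0.258890·1.0505 + -0.011164·7.8925 = 0.1839  (Tesla)
  w_6 = 0.258890·0.1579 + -0.011164·14.3950 = -0.1198  (Ford)
Σw_i=1.0000  μᵀw=0.1420
σ²=wᵀΣw=λ₁·μ_p+λ₂ = 0.258890·0.142 + -0.011164 = 0.025599 ≈ 0.0256


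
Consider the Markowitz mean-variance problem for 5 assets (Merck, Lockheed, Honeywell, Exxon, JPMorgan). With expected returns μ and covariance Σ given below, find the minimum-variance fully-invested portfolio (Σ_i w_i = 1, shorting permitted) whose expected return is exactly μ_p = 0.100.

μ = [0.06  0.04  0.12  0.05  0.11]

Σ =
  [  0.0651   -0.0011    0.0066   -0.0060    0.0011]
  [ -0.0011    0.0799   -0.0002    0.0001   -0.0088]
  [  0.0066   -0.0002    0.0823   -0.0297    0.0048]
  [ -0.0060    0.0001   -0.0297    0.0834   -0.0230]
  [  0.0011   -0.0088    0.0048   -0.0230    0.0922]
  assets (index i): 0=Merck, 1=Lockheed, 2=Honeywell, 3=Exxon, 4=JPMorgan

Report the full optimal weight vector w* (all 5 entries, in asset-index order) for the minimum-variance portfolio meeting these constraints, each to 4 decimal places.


0.0335  -0.0243  0.4348  0.2395  0.3165

p=Σ⁻¹μ = [0.8746  0.6909  1.9439  1.7937  1.5948]
q=Σ⁻¹𝟙 = [15.6749  14.6419  18.7787  24.5308  17.1982]
a=μᵀp=0.578497  b=𝟙ᵀp=6.897965  c=𝟙ᵀq=90.824600  D=ac−b²=4.959857
λ₁=(c·0.100−b)/D = (90.824600·0.100−6.897965)/4.959857 = 0.440435
λ₂=(a−b·0.100)/D = (0.578497−6.897965·0.100)/4.959857 = -0.022440
w* = 0.440435·p + -0.022440·q:
  w_0 = 0.440435·0.8746 + -0.022440·15.6749 = 0.0335  (Merck)
  w_1 = 0.440435·0.6909 + -0.022440·14.6419 = -0.0243  (Lockheed)
  w_2 = 0.440435·1.9439 + -0.022440·18.7787 = 0.4348  (Honeywell)
  w_3 = 0.440435·1.7937 + -0.022440·24.5308 = 0.2395  (Exxon)
  w_4 = 0.440435·1.5948 + -0.022440·17.1982 = 0.3165  (JPMorgan)
Σw_i=1.0000  μᵀw=0.1000
σ²=wᵀΣw=λ₁·μ_p+λ₂ = 0.440435·0.100 + -0.022440 = 0.021603 ≈ 0.0216


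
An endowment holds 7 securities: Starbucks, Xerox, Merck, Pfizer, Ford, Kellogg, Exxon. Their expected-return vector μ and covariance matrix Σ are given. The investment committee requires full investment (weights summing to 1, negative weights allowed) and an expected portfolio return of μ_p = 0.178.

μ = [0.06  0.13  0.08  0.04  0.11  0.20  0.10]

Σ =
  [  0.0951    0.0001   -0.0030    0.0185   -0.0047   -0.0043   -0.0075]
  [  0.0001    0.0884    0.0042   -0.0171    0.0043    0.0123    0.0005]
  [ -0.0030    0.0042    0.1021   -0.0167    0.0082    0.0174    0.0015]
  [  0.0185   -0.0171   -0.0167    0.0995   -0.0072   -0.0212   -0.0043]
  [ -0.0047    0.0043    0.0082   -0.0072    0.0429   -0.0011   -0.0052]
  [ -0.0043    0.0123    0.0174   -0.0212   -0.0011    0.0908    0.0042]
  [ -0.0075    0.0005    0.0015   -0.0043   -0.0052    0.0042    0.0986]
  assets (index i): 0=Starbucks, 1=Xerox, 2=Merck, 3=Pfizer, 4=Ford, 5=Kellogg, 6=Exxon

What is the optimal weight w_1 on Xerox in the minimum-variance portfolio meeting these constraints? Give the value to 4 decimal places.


g=Σ⁻¹μ = [0.7285  1.2373  0.3258  1.2794  2.8726  2.2866  1.1683]
h=Σ⁻¹𝟙 = [10.3932  11.0584  7.9688  16.3648  26.3691  12.0496  12.3463]
a=μᵀg=1.171926  b=𝟙ᵀg=9.898431  c=𝟙ᵀh=96.550275  D=ac−b²=15.170851
λ₁=(c·0.178−b)/D = (96.550275·0.178−9.898431)/15.170851 = 0.480363
λ₂=(a−b·0.178)/D = (1.171926−9.898431·0.178)/15.170851 = -0.038890
w* = 0.480363·g + -0.038890·h:
  w_0 = 0.480363·0.7285 + -0.038890·10.3932 = -0.0543  (Starbucks)
  w_1 = 0.480363·1.2373 + -0.038890·11.0584 = 0.1643  (Xerox)
  w_2 = 0.480363·0.3258 + -0.038890·7.9688 = -0.1534  (Merck)
  w_3 = 0.480363·1.2794 + -0.038890·16.3648 = -0.0218  (Pfizer)
  w_4 = 0.480363·2.8726 + -0.038890·26.3691 = 0.3544  (Ford)
  w_5 = 0.480363·2.2866 + -0.038890·12.0496 = 0.6298  (Kellogg)
  w_6 = 0.480363·1.1683 + -0.038890·12.3463 = 0.0810  (Exxon)
Σw_i=1.0000  μᵀw=0.1780
σ²=wᵀΣw=λ₁·μ_p+λ₂ = 0.480363·0.178 + -0.038890 = 0.046615 ≈ 0.0466

0.1643


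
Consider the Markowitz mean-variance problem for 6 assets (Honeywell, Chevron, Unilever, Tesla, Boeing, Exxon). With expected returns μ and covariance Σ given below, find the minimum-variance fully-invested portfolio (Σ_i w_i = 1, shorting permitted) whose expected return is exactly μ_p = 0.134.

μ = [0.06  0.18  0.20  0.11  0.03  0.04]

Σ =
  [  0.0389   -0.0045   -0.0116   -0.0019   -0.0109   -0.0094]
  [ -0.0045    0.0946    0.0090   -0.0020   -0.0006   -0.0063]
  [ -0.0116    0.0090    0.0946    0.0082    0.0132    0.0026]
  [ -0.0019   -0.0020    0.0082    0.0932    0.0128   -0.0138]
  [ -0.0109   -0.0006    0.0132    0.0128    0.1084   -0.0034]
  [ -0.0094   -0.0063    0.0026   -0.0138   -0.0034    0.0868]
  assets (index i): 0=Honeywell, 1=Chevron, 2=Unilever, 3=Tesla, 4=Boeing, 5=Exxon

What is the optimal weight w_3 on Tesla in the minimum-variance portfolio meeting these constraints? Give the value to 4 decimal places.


p=Σ⁻¹μ = [2.7596  1.9297  2.1073  1.2192  0.1969  1.0382]
q=Σ⁻¹𝟙 = [38.6643  12.9335  10.9854  12.0817  11.0058  18.6695]
a=μᵀp=1.115926  b=𝟙ᵀp=9.250900  c=𝟙ᵀq=104.340112  D=ac−b²=30.856711
λ₁=(c·0.134−b)/D = (104.340112·0.134−9.250900)/30.856711 = 0.153311
λ₂=(a−b·0.134)/D = (1.115926−9.250900·0.134)/30.856711 = -0.004009
w* = 0.153311·p + -0.004009·q:
  w_0 = 0.153311·2.7596 + -0.004009·38.6643 = 0.2681  (Honeywell)
  w_1 = 0.153311·1.9297 + -0.004009·12.9335 = 0.2440  (Chevron)
  w_2 = 0.153311·2.1073 + -0.004009·10.9854 = 0.2790  (Unilever)
  w_3 = 0.153311·1.2192 + -0.004009·12.0817 = 0.1385  (Tesla)
  w_4 = 0.153311·0.1969 + -0.004009·11.0058 = -0.0139  (Boeing)
  w_5 = 0.153311·1.0382 + -0.004009·18.6695 = 0.0843  (Exxon)
Σw_i=1.0000  μᵀw=0.1340
σ²=wᵀΣw=λ₁·μ_p+λ₂ = 0.153311·0.134 + -0.004009 = 0.016535 ≈ 0.0165

0.1385


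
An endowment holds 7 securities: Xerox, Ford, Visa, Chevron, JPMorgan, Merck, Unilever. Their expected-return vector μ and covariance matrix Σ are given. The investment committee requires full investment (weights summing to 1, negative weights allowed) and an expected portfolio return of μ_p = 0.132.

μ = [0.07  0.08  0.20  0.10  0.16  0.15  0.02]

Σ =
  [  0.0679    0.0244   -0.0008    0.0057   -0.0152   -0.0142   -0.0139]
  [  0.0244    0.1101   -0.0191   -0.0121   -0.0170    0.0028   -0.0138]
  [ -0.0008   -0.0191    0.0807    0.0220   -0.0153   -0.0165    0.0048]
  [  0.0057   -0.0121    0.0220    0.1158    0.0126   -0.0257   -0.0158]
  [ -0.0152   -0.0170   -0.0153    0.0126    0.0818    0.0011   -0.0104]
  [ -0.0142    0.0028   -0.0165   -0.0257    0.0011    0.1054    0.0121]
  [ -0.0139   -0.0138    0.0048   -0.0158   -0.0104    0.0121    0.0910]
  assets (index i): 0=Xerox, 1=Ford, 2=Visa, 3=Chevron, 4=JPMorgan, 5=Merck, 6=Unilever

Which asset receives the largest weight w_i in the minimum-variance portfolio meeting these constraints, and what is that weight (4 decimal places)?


Visa (0.2406)

u=Σ⁻¹μ = [1.8225  1.5727  3.7882  0.4437  3.3208  2.2132  0.6991]
v=Σ⁻¹𝟙 = [21.1133  14.2868  20.1841  8.3771  23.6254  14.9006  17.4892]
a=μᵀu=1.932701  b=𝟙ᵀu=13.860344  c=𝟙ᵀv=119.976504  D=ac−b²=39.769564
λ₁=(c·0.132−b)/D = (119.976504·0.132−13.860344)/39.769564 = 0.049700
λ₂=(a−b·0.132)/D = (1.932701−13.860344·0.132)/39.769564 = 0.002593
w* = 0.049700·u + 0.002593·v:
  w_0 = 0.049700·1.8225 + 0.002593·21.1133 = 0.1453  (Xerox)
  w_1 = 0.049700·1.5727 + 0.002593·14.2868 = 0.1152  (Ford)
  w_2 = 0.049700·3.7882 + 0.002593·20.1841 = 0.2406  (Visa)
  w_3 = 0.049700·0.4437 + 0.002593·8.3771 = 0.0438  (Chevron)
  w_4 = 0.049700·3.3208 + 0.002593·23.6254 = 0.2263  (JPMorgan)
  w_5 = 0.049700·2.2132 + 0.002593·14.9006 = 0.1486  (Merck)
  w_6 = 0.049700·0.6991 + 0.002593·17.4892 = 0.0801  (Unilever)
Σw_i=1.0000  μᵀw=0.1320
σ²=wᵀΣw=λ₁·μ_p+λ₂ = 0.049700·0.132 + 0.002593 = 0.009154 ≈ 0.0092
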